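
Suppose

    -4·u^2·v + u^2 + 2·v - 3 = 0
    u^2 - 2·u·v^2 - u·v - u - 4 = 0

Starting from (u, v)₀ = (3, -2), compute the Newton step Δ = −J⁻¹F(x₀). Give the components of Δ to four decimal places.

(-0.9182, 0.7182)

At (3, -2): F = (74.0000, -16.0000).
Jacobian J = [[-8·u·v + 2·u, -4·u^2 + 2], [2·u - 2·v^2 - v - 1, -4·u·v - u]].
At the point, J = [[54.0000, -34.0000], [-1.0000, 21.0000]] (det J = 1100.0000).
Solving J·Δ = −F gives Δ = (-0.9182, 0.7182).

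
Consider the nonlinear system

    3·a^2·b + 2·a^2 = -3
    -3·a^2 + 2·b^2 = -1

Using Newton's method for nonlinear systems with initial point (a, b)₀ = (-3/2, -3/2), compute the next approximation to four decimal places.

At (-3/2, -3/2): F = (-2.6250, -1.2500).
Jacobian J = [[6·a·b + 4·a, 3·a^2], [-6·a, 4·b]].
At the point, J = [[7.5000, 6.7500], [9.0000, -6.0000]] (det J = -105.7500).
Solving J·Δ = −F gives Δ = (0.2287, 0.1348).
Then the next iterate is (a, b)₁ = (-1.2713, -1.3652).

(-1.2713, -1.3652)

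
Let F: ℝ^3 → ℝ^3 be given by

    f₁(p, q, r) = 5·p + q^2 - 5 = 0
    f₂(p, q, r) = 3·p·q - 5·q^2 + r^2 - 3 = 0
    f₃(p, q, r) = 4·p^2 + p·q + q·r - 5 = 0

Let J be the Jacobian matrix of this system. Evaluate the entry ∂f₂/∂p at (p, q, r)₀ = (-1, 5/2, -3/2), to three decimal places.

7.500

∂f₂/∂p = 3·q.
At (-1, 5/2, -3/2) this is 7.500.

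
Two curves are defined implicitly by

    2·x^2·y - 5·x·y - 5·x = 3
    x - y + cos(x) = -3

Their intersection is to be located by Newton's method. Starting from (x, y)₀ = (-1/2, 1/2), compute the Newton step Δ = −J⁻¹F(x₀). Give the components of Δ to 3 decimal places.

(2.372, 6.386)

At (-1/2, 1/2): F = (1.000, 2.87758).
Jacobian J = [[4·x·y - 5·y - 5, 2·x^2 - 5·x], [-sin(x) + 1, -1]].
At the point, J = [[-8.500, 3.000], [1.47943, -1.000]] (det J = 4.06172).
Solving J·Δ = −F gives Δ = (2.372, 6.386).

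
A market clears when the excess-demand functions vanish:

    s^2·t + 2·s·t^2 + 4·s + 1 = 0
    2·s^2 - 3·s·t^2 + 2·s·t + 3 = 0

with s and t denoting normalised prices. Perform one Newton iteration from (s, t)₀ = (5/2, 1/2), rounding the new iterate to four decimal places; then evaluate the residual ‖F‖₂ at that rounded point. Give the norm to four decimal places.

At (5/2, 1/2): F = (15.3750, 16.1250).
Jacobian J = [[2·s·t + 2·t^2 + 4, s^2 + 4·s·t], [4·s - 3·t^2 + 2·t, -6·s·t + 2·s]].
At the point, J = [[7.0000, 11.2500], [10.2500, -2.5000]] (det J = -132.8125).
Solving J·Δ = −F gives Δ = (-1.6553, -0.3367).
Then the next iterate is (s, t)₁ = (0.8447, 0.1633).
Re-evaluating at (0.8447, 0.1633): F = (4.540369, 4.635339), so ‖F‖₂ = 6.4886.

6.4886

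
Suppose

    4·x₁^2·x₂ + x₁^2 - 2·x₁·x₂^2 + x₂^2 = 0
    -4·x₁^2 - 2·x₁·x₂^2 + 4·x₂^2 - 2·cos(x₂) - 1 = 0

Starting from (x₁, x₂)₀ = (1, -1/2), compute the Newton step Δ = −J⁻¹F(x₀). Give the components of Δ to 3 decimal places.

(-0.701, -0.100)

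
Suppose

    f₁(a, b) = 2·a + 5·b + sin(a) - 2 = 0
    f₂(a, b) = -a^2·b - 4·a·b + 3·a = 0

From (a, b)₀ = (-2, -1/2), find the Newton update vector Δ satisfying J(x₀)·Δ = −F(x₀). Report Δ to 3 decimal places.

(0.273, 1.795)

At (-2, -1/2): F = (-9.40930, -8.000).
Jacobian J = [[cos(a) + 2, 5], [-2·a·b - 4·b + 3, -a^2 - 4·a]].
At the point, J = [[1.58385, 5.000], [3.000, 4.000]] (det J = -8.66459).
Solving J·Δ = −F gives Δ = (0.273, 1.795).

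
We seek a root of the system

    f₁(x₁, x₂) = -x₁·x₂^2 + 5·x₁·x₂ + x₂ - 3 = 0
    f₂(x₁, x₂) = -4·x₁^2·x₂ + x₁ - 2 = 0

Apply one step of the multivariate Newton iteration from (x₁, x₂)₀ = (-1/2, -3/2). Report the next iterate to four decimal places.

(-1.1429, 0.7143)

At (-1/2, -3/2): F = (0.3750, -1.0000).
Jacobian J = [[-x₂^2 + 5·x₂, -2·x₁·x₂ + 5·x₁ + 1], [-8·x₁·x₂ + 1, -4·x₁^2]].
At the point, J = [[-9.7500, -3.0000], [-5.0000, -1.0000]] (det J = -5.2500).
Solving J·Δ = −F gives Δ = (-0.6429, 2.2143).
Then the next iterate is (x₁, x₂)₁ = (-1.1429, 0.7143).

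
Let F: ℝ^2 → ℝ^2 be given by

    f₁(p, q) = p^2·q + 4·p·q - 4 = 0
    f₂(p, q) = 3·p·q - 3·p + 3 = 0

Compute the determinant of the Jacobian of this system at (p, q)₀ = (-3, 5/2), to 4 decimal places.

58.5000

J = [[2·p·q + 4·q, p^2 + 4·p], [3·q - 3, 3·p]].
At the point, J = [[-5.0000, -3.0000], [4.5000, -9.0000]].
det J = 58.5000.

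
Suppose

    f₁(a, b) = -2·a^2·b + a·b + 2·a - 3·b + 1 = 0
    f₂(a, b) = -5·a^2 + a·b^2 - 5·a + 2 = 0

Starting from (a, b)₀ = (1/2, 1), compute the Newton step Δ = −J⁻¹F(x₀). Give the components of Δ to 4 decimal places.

At (1/2, 1): F = (-1.0000, -1.2500).
Jacobian J = [[-4·a·b + b + 2, -2·a^2 + a - 3], [-10·a + b^2 - 5, 2·a·b]].
At the point, J = [[1.0000, -3.0000], [-9.0000, 1.0000]] (det J = -26.0000).
Solving J·Δ = −F gives Δ = (-0.1827, -0.3942).

(-0.1827, -0.3942)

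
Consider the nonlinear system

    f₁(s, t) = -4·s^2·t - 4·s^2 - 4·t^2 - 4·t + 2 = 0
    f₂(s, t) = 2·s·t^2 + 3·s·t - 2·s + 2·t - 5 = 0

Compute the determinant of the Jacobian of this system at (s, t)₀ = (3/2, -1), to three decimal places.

J = [[-8·s·t - 8·s, -4·s^2 - 8·t - 4], [2·t^2 + 3·t - 2, 4·s·t + 3·s + 2]].
At the point, J = [[0.000, -5.000], [-3.000, 0.500]].
det J = -15.000.

-15.000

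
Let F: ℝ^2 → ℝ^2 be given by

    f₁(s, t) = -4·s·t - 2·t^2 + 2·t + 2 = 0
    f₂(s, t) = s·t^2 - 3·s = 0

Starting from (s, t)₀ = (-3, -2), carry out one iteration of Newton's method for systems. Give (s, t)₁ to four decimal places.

(1.6216, -2.1351)

At (-3, -2): F = (-34.0000, -3.0000).
Jacobian J = [[-4·t, -4·s - 4·t + 2], [t^2 - 3, 2·s·t]].
At the point, J = [[8.0000, 22.0000], [1.0000, 12.0000]] (det J = 74.0000).
Solving J·Δ = −F gives Δ = (4.6216, -0.1351).
Then the next iterate is (s, t)₁ = (1.6216, -2.1351).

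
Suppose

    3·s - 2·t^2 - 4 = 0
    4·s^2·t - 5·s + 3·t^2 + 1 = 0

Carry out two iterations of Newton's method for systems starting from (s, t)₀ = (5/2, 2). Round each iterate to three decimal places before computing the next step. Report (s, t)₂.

(1.605, 0.773)

At (5/2, 2): F = (-4.500, 50.500).
Jacobian J = [[3, -4·t], [8·s·t - 5, 4·s^2 + 6·t]].
At the point, J = [[3.000, -8.000], [35.000, 37.000]] (det J = 391.000).
Solving J·Δ = −F gives Δ = (-0.607, -0.790).
Then the next iterate is (s, t)₁ = (1.893, 1.210).
Round to (1.893, 1.210) and repeat: F = (-1.24920, 13.27119), J = [[3.000, -4.840], [13.32424, 21.59380]].
Δ = (-0.288, -0.437), so (s, t)₂ = (1.605, 0.773).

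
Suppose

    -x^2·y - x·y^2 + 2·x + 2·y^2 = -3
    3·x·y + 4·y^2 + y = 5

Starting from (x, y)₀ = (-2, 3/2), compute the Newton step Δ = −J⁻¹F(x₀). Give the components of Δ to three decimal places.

At (-2, 3/2): F = (2.000, -3.500).
Jacobian J = [[-2·x·y - y^2 + 2, -x^2 - 2·x·y + 4·y], [3·y, 3·x + 8·y + 1]].
At the point, J = [[5.750, 8.000], [4.500, 7.000]] (det J = 4.250).
Solving J·Δ = −F gives Δ = (-9.882, 6.853).

(-9.882, 6.853)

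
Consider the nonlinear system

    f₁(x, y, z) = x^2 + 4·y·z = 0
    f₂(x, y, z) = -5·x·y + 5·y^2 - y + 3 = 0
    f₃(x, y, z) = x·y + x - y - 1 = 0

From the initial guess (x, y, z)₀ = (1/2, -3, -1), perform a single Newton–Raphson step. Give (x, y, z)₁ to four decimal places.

(0.5570, -1.2282, -0.5650)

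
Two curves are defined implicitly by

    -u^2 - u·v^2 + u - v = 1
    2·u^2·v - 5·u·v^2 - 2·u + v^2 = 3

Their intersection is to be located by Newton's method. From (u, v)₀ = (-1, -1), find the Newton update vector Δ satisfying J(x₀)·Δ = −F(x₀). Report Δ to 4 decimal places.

(0.6552, 0.1034)

At (-1, -1): F = (-1.0000, 3.0000).
Jacobian J = [[-2·u - v^2 + 1, -2·u·v - 1], [4·u·v - 5·v^2 - 2, 2·u^2 - 10·u·v + 2·v]].
At the point, J = [[2.0000, -3.0000], [-3.0000, -10.0000]] (det J = -29.0000).
Solving J·Δ = −F gives Δ = (0.6552, 0.1034).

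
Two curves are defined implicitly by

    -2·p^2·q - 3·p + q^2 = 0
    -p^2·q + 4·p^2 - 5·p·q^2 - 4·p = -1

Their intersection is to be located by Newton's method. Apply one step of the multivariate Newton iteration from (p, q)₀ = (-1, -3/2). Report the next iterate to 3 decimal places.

(0.824, -3.132)

At (-1, -3/2): F = (8.250, 21.750).
Jacobian J = [[-4·p·q - 3, -2·p^2 + 2·q], [-2·p·q + 8·p - 5·q^2 - 4, -p^2 - 10·p·q]].
At the point, J = [[-9.000, -5.000], [-26.250, -16.000]] (det J = 12.750).
Solving J·Δ = −F gives Δ = (1.824, -1.632).
Then the next iterate is (p, q)₁ = (0.824, -3.132).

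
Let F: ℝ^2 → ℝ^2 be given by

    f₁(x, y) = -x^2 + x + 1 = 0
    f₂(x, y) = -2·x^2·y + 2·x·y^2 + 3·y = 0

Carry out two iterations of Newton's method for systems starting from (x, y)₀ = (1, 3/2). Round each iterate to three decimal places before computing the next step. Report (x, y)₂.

(1.667, 0.615)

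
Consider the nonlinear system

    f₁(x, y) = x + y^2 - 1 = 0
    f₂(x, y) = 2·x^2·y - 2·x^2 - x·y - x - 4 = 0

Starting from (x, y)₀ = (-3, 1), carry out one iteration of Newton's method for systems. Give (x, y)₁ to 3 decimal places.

At (-3, 1): F = (-3.000, 2.000).
Jacobian J = [[1, 2·y], [4·x·y - 4·x - y - 1, 2·x^2 - x]].
At the point, J = [[1.000, 2.000], [-2.000, 21.000]] (det J = 25.000).
Solving J·Δ = −F gives Δ = (2.680, 0.160).
Then the next iterate is (x, y)₁ = (-0.320, 1.160).

(-0.320, 1.160)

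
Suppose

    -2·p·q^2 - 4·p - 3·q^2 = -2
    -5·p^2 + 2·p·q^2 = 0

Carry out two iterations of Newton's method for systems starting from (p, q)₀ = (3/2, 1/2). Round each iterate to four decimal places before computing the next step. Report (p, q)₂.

At (3/2, 1/2): F = (-5.5000, -10.5000).
Jacobian J = [[-2·q^2 - 4, -4·p·q - 6·q], [-10·p + 2·q^2, 4·p·q]].
At the point, J = [[-4.5000, -6.0000], [-14.5000, 3.0000]] (det J = -100.5000).
Solving J·Δ = −F gives Δ = (-0.7910, -0.3234).
Then the next iterate is (p, q)₁ = (0.7090, 0.1766).
Round to (0.7090, 0.1766) and repeat: F = (-0.973787, -2.469181), J = [[-4.062375, -1.560438], [-7.027625, 0.500838]].
Δ = (-0.3339, 0.2452), so (p, q)₂ = (0.3751, 0.4218).

(0.3751, 0.4218)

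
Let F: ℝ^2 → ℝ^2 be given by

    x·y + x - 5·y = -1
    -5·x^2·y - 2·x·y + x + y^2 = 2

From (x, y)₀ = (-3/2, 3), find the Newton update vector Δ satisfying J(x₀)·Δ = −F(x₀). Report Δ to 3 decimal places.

(0.319, -2.880)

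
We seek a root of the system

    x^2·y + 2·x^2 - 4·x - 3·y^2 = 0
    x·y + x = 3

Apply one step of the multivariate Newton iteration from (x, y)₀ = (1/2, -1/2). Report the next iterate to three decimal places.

At (1/2, -1/2): F = (-2.375, -2.750).
Jacobian J = [[2·x·y + 4·x - 4, x^2 - 6·y], [y + 1, x]].
At the point, J = [[-2.500, 3.250], [0.500, 0.500]] (det J = -2.875).
Solving J·Δ = −F gives Δ = (2.696, 2.804).
Then the next iterate is (x, y)₁ = (3.196, 2.304).

(3.196, 2.304)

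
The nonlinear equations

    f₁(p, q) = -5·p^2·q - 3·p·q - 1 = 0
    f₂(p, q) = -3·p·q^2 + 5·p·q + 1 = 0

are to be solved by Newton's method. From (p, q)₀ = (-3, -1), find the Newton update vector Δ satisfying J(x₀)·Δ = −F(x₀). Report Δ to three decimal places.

(0.423, 0.655)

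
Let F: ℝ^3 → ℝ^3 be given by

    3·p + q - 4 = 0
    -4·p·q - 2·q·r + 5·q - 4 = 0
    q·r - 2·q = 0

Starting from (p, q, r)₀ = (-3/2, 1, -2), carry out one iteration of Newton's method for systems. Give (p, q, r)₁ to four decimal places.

(0.7200, 1.8400, 5.3600)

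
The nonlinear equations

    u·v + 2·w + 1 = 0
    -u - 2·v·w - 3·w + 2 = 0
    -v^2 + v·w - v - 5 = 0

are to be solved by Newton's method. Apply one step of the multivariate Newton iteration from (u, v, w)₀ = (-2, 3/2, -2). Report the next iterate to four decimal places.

(-2.3056, -0.0347, -0.3056)

At (-2, 3/2, -2): F = (-6.0000, 16.0000, -11.7500).
Jacobian J = [[v, u, 2], [-1, -2·w, -2·v - 3], [0, -2·v + w - 1, v]].
At the point, J = [[1.5000, -2.0000, 2.0000], [-1.0000, 4.0000, -6.0000], [0.0000, -6.0000, 1.5000]] (det J = -36.0000).
Solving J·Δ = −F gives Δ = (-0.3056, -1.5347, 1.6944).
Then the next iterate is (u, v, w)₁ = (-2.3056, -0.0347, -0.3056).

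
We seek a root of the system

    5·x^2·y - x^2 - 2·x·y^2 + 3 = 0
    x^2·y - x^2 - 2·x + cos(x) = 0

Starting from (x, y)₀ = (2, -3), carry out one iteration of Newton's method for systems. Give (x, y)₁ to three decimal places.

At (2, -3): F = (-97.000, -20.41615).
Jacobian J = [[10·x·y - 2·x - 2·y^2, 5·x^2 - 4·x·y], [2·x·y - 2·x - sin(x) - 2, x^2]].
At the point, J = [[-82.000, 44.000], [-18.90930, 4.000]] (det J = 504.00909).
Solving J·Δ = −F gives Δ = (-1.013, 0.318).
Then the next iterate is (x, y)₁ = (0.987, -2.682).

(0.987, -2.682)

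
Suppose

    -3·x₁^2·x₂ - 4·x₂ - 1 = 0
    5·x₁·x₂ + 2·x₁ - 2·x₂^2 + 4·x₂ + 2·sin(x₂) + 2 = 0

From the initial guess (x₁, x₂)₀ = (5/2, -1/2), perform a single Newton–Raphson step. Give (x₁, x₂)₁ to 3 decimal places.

(1.443, -0.392)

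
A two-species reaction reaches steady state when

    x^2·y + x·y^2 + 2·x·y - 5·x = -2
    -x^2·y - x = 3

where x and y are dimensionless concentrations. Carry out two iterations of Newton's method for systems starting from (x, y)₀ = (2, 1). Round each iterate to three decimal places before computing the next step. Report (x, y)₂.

At (2, 1): F = (2.000, -9.000).
Jacobian J = [[2·x·y + y^2 + 2·y - 5, x^2 + 2·x·y + 2·x], [-2·x·y - 1, -x^2]].
At the point, J = [[2.000, 12.000], [-5.000, -4.000]] (det J = 52.000).
Solving J·Δ = −F gives Δ = (-1.923, 0.154).
Then the next iterate is (x, y)₁ = (0.077, 1.154).
Round to (0.077, 1.154) and repeat: F = (1.90210, -3.08384), J = [[-1.18257, 0.33764], [-1.17772, -0.00593]].
Δ = (-2.545, -14.548), so (x, y)₂ = (-2.468, -13.394).

(-2.468, -13.394)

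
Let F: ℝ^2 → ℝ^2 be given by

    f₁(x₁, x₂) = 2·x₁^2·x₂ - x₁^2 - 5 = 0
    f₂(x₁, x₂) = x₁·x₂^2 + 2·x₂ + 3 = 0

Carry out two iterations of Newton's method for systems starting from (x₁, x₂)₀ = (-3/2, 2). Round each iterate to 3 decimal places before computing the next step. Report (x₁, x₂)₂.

(-1.024, 2.966)

At (-3/2, 2): F = (1.750, 1.000).
Jacobian J = [[4·x₁·x₂ - 2·x₁, 2·x₁^2], [x₂^2, 2·x₁·x₂ + 2]].
At the point, J = [[-9.000, 4.500], [4.000, -4.000]] (det J = 18.000).
Solving J·Δ = −F gives Δ = (0.639, 0.889).
Then the next iterate is (x₁, x₂)₁ = (-0.861, 2.889).
Round to (-0.861, 2.889) and repeat: F = (-1.45797, 1.59182), J = [[-8.22772, 1.48264], [8.34632, -2.97486]].
Δ = (-0.163, 0.077), so (x₁, x₂)₂ = (-1.024, 2.966).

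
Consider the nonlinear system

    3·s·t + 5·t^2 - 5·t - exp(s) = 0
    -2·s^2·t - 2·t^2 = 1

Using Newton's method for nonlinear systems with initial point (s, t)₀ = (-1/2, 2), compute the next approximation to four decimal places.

(0.3078, 1.2037)

At (-1/2, 2): F = (6.393469, -10.0000).
Jacobian J = [[3·t - exp(s), 3·s + 10·t - 5], [-4·s·t, -2·s^2 - 4·t]].
At the point, J = [[5.393469, 13.5000], [4.0000, -8.5000]] (det J = -99.844489).
Solving J·Δ = −F gives Δ = (0.8078, -0.7963).
Then the next iterate is (s, t)₁ = (0.3078, 1.2037).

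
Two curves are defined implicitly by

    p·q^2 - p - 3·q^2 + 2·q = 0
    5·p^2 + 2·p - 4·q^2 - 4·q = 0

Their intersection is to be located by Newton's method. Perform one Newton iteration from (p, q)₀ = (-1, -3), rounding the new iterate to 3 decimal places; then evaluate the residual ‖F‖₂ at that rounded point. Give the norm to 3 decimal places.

12.750

At (-1, -3): F = (-41.000, -21.000).
Jacobian J = [[q^2 - 1, 2·p·q - 6·q + 2], [10·p + 2, -8·q - 4]].
At the point, J = [[8.000, 26.000], [-8.000, 20.000]] (det J = 368.000).
Solving J·Δ = −F gives Δ = (0.745, 1.348).
Then the next iterate is (p, q)₁ = (-0.255, -1.652).
Re-evaluating at (-0.255, -1.652): F = (-11.93223, -4.49329), so ‖F‖₂ = 12.750.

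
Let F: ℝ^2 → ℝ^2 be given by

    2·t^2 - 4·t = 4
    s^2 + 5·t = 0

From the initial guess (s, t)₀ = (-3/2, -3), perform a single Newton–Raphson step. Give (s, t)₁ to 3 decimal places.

(-3.042, -1.375)

At (-3/2, -3): F = (26.000, -12.750).
Jacobian J = [[0, 4·t - 4], [2·s, 5]].
At the point, J = [[0.000, -16.000], [-3.000, 5.000]] (det J = -48.000).
Solving J·Δ = −F gives Δ = (-1.542, 1.625).
Then the next iterate is (s, t)₁ = (-3.042, -1.375).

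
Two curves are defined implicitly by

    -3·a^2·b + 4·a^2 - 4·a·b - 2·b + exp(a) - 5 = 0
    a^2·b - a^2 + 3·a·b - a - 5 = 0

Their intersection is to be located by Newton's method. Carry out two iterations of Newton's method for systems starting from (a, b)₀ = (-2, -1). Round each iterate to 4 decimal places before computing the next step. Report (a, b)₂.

(-0.8529, -2.4609)

At (-2, -1): F = (17.135335, -5.0000).
Jacobian J = [[-6·a·b + 8·a - 4·b + exp(a), -3·a^2 - 4·a - 2], [2·a·b - 2·a + 3·b - 1, a^2 + 3·a]].
At the point, J = [[-23.864665, -6.0000], [4.0000, -2.0000]] (det J = 71.729329).
Solving J·Δ = −F gives Δ = (0.8960, -0.7080).
Then the next iterate is (a, b)₁ = (-1.1040, -1.7080).
Round to (-1.1040, -1.7080) and repeat: F = (2.325491, -1.539658), J = [[-12.982250, -1.240448], [-0.144736, -2.093184]].
Δ = (0.2511, -0.7529), so (a, b)₂ = (-0.8529, -2.4609).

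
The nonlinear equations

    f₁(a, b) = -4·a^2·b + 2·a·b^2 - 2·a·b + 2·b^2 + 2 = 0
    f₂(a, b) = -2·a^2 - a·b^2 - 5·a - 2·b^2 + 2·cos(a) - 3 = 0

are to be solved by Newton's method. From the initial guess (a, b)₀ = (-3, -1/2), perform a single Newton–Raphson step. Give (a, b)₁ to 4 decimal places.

(-1.8777, -0.3378)

At (-3, -1/2): F = (16.0000, -7.729985).
Jacobian J = [[-8·a·b + 2·b^2 - 2·b, -4·a^2 + 4·a·b - 2·a + 4·b], [-4·a - b^2 - 2·sin(a) - 5, -2·a·b - 4·b]].
At the point, J = [[-10.5000, -26.0000], [7.032240, -1.0000]] (det J = 193.338240).
Solving J·Δ = −F gives Δ = (1.1223, 0.1622).
Then the next iterate is (a, b)₁ = (-1.8777, -0.3378).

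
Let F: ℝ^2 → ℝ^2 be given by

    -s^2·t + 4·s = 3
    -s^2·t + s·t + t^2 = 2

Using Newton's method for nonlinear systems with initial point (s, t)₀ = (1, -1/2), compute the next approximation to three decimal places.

At (1, -1/2): F = (1.500, -1.750).
Jacobian J = [[-2·s·t + 4, -s^2], [-2·s·t + t, -s^2 + s + 2·t]].
At the point, J = [[5.000, -1.000], [0.500, -1.000]] (det J = -4.500).
Solving J·Δ = −F gives Δ = (-0.722, -2.111).
Then the next iterate is (s, t)₁ = (0.278, -2.611).

(0.278, -2.611)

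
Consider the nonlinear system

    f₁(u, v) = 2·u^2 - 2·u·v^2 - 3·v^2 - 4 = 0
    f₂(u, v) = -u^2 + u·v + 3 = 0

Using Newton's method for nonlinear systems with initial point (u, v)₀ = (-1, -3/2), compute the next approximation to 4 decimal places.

(-0.1071, 2.4464)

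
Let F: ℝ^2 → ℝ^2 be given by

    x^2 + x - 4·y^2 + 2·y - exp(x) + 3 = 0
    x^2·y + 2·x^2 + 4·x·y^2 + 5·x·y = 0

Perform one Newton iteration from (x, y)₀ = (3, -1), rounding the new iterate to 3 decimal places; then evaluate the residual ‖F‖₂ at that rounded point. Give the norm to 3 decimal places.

10.283

At (3, -1): F = (-11.08554, 6.000).
Jacobian J = [[2·x - exp(x) + 1, -8·y + 2], [2·x·y + 4·x + 4·y^2 + 5·y, x^2 + 8·x·y + 5·x]].
At the point, J = [[-13.08554, 10.000], [5.000, 0.000]] (det J = -50.000).
Solving J·Δ = −F gives Δ = (-1.200, -0.462).
Then the next iterate is (x, y)₁ = (1.800, -1.462).
Re-evaluating at (1.800, -1.462): F = (-9.48342, 3.97472), so ‖F‖₂ = 10.283.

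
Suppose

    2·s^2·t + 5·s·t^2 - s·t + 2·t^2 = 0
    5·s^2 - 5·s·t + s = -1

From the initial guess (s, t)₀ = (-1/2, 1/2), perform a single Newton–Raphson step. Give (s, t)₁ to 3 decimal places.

(-0.286, -0.143)

At (-1/2, 1/2): F = (0.375, 3.000).
Jacobian J = [[4·s·t + 5·t^2 - t, 2·s^2 + 10·s·t - s + 4·t], [10·s - 5·t + 1, -5·s]].
At the point, J = [[-0.250, 0.500], [-6.500, 2.500]] (det J = 2.625).
Solving J·Δ = −F gives Δ = (0.214, -0.643).
Then the next iterate is (s, t)₁ = (-0.286, -0.143).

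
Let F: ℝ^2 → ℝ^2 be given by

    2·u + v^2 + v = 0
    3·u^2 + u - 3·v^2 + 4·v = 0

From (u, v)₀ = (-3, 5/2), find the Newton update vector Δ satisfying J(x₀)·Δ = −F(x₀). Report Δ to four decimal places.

(1.5219, -0.9656)

At (-3, 5/2): F = (2.7500, 15.2500).
Jacobian J = [[2, 2·v + 1], [6·u + 1, -6·v + 4]].
At the point, J = [[2.0000, 6.0000], [-17.0000, -11.0000]] (det J = 80.0000).
Solving J·Δ = −F gives Δ = (1.5219, -0.9656).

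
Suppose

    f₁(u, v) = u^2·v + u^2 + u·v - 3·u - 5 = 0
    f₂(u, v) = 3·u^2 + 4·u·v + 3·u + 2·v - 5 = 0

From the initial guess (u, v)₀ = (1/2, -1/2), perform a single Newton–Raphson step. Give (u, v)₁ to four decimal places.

(-1.0292, 2.2167)

At (1/2, -1/2): F = (-6.6250, -4.7500).
Jacobian J = [[2·u·v + 2·u + v - 3, u^2 + u], [6·u + 4·v + 3, 4·u + 2]].
At the point, J = [[-3.0000, 0.7500], [4.0000, 4.0000]] (det J = -15.0000).
Solving J·Δ = −F gives Δ = (-1.5292, 2.7167).
Then the next iterate is (u, v)₁ = (-1.0292, 2.2167).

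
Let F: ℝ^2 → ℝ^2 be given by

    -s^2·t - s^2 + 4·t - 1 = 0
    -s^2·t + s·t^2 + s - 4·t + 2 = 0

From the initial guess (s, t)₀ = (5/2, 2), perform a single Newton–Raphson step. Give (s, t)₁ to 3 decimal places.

(1.092, 6.167)

At (5/2, 2): F = (-11.750, -6.000).
Jacobian J = [[-2·s·t - 2·s, -s^2 + 4], [-2·s·t + t^2 + 1, -s^2 + 2·s·t - 4]].
At the point, J = [[-15.000, -2.250], [-5.000, -0.250]] (det J = -7.500).
Solving J·Δ = −F gives Δ = (-1.408, 4.167).
Then the next iterate is (s, t)₁ = (1.092, 6.167).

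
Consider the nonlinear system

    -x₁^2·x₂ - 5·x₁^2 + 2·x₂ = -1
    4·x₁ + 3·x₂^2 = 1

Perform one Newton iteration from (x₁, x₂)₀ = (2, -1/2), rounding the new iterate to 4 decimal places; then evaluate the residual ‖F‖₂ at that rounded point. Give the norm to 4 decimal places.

4.1504

At (2, -1/2): F = (-18.0000, 7.7500).
Jacobian J = [[-2·x₁·x₂ - 10·x₁, -x₁^2 + 2], [4, 6·x₂]].
At the point, J = [[-18.0000, -2.0000], [4.0000, -3.0000]] (det J = 62.0000).
Solving J·Δ = −F gives Δ = (-1.1210, 1.0887).
Then the next iterate is (x₁, x₂)₁ = (0.8790, 0.5887).
Re-evaluating at (0.8790, 0.5887): F = (-2.140659, 3.555703), so ‖F‖₂ = 4.1504.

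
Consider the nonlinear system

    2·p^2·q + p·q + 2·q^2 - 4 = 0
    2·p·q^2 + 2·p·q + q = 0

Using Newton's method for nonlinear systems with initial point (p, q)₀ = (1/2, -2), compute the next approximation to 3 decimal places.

(0.600, -1.800)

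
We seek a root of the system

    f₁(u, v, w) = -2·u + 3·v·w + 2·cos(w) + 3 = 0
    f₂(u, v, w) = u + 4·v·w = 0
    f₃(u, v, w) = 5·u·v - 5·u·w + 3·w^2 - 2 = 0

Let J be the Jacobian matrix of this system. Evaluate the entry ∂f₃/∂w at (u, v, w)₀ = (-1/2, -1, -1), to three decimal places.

∂f₃/∂w = -5·u + 6·w.
At (-1/2, -1, -1) this is -3.500.

-3.500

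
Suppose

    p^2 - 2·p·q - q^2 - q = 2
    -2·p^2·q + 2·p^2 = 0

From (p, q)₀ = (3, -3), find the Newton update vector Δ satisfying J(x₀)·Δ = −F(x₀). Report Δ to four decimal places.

(-1.6071, -0.2857)

At (3, -3): F = (19.0000, 72.0000).
Jacobian J = [[2·p - 2·q, -2·p - 2·q - 1], [-4·p·q + 4·p, -2·p^2]].
At the point, J = [[12.0000, -1.0000], [48.0000, -18.0000]] (det J = -168.0000).
Solving J·Δ = −F gives Δ = (-1.6071, -0.2857).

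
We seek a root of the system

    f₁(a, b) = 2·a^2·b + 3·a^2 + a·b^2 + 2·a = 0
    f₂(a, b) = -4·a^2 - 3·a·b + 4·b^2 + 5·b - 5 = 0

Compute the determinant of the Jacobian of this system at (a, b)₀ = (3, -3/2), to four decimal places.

J = [[4·a·b + 6·a + b^2 + 2, 2·a^2 + 2·a·b], [-8·a - 3·b, -3·a + 8·b + 5]].
At the point, J = [[4.2500, 9.0000], [-19.5000, -16.0000]].
det J = 107.5000.

107.5000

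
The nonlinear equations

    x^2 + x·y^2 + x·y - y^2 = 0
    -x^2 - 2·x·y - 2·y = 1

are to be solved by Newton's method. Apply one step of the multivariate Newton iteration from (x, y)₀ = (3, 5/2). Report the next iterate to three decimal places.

(-3.320, 7.440)

At (3, 5/2): F = (29.000, -30.000).
Jacobian J = [[2·x + y^2 + y, 2·x·y + x - 2·y], [-2·x - 2·y, -2·x - 2]].
At the point, J = [[14.750, 13.000], [-11.000, -8.000]] (det J = 25.000).
Solving J·Δ = −F gives Δ = (-6.320, 4.940).
Then the next iterate is (x, y)₁ = (-3.320, 7.440).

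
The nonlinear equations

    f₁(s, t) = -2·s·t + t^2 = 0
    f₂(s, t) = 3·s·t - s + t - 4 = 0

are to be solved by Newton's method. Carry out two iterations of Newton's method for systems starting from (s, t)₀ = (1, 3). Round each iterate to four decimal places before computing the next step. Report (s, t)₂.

At (1, 3): F = (3.0000, 7.0000).
Jacobian J = [[-2·t, -2·s + 2·t], [3·t - 1, 3·s + 1]].
At the point, J = [[-6.0000, 4.0000], [8.0000, 4.0000]] (det J = -56.0000).
Solving J·Δ = −F gives Δ = (-0.2857, -1.1786).
Then the next iterate is (s, t)₁ = (0.7143, 1.8214).
Round to (0.7143, 1.8214) and repeat: F = (0.715446, 1.010178), J = [[-3.6428, 2.2142], [4.4642, 3.1429]].
Δ = (0.0006, -0.3222), so (s, t)₂ = (0.7149, 1.4992).

(0.7149, 1.4992)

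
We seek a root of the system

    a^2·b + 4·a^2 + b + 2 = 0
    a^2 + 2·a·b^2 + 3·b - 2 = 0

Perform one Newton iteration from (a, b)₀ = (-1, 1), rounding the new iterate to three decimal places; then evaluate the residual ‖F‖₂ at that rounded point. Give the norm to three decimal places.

At (-1, 1): F = (8.000, 0.000).
Jacobian J = [[2·a·b + 8·a, a^2 + 1], [2·a + 2·b^2, 4·a·b + 3]].
At the point, J = [[-10.000, 2.000], [0.000, -1.000]] (det J = 10.000).
Solving J·Δ = −F gives Δ = (0.800, 0.000).
Then the next iterate is (a, b)₁ = (-0.200, 1.000).
Re-evaluating at (-0.200, 1.000): F = (3.200, 0.640), so ‖F‖₂ = 3.263.

3.263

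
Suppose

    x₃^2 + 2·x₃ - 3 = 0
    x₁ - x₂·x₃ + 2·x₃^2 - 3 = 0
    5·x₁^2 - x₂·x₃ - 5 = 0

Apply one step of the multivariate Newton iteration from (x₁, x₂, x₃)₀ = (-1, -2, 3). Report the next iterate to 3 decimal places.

(-0.636, -2.212, 1.500)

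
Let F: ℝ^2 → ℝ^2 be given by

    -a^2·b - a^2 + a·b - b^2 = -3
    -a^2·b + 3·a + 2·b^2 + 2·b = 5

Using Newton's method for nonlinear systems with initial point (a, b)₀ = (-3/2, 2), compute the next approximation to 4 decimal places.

At (-3/2, 2): F = (-10.7500, -2.0000).
Jacobian J = [[-2·a·b - 2·a + b, -a^2 + a - 2·b], [-2·a·b + 3, -a^2 + 4·b + 2]].
At the point, J = [[11.0000, -7.7500], [9.0000, 7.7500]] (det J = 155.0000).
Solving J·Δ = −F gives Δ = (0.6375, -0.4823).
Then the next iterate is (a, b)₁ = (-0.8625, 1.5177).

(-0.8625, 1.5177)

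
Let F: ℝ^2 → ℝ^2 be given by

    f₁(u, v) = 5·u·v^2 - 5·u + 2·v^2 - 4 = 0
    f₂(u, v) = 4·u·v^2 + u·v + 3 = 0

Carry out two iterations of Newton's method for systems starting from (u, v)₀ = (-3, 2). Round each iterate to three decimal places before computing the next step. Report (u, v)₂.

(-0.079, 1.895)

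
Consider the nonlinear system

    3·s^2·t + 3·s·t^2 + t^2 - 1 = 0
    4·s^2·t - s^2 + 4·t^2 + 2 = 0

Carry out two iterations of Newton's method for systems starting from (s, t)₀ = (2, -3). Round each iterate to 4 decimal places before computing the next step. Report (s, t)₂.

At (2, -3): F = (26.0000, -14.0000).
Jacobian J = [[6·s·t + 3·t^2, 3·s^2 + 6·s·t + 2·t], [8·s·t - 2·s, 4·s^2 + 8·t]].
At the point, J = [[-9.0000, -30.0000], [-52.0000, -8.0000]] (det J = -1488.0000).
Solving J·Δ = −F gives Δ = (-0.4220, 0.9933).
Then the next iterate is (s, t)₁ = (1.5780, -2.0067).
Round to (1.5780, -2.0067) and repeat: F = (7.099374, -4.370111), J = [[-6.918901, -15.542584], [-28.488581, -6.093264]].
Δ = (-0.2775, 0.5803), so (s, t)₂ = (1.3005, -1.4264).

(1.3005, -1.4264)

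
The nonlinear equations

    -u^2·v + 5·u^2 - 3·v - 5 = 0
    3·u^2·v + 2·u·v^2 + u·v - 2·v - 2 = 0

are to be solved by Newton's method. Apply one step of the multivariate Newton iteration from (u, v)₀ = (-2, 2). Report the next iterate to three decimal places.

(-13.000, 21.000)

At (-2, 2): F = (1.000, -2.000).
Jacobian J = [[-2·u·v + 10·u, -u^2 - 3], [6·u·v + 2·v^2 + v, 3·u^2 + 4·u·v + u - 2]].
At the point, J = [[-12.000, -7.000], [-14.000, -8.000]] (det J = -2.000).
Solving J·Δ = −F gives Δ = (-11.000, 19.000).
Then the next iterate is (u, v)₁ = (-13.000, 21.000).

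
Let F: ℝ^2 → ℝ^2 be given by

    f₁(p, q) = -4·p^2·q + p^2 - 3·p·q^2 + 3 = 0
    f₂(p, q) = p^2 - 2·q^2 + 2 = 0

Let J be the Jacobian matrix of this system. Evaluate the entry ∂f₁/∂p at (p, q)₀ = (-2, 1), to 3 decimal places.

∂f₁/∂p = -8·p·q + 2·p - 3·q^2.
At (-2, 1) this is 9.000.

9.000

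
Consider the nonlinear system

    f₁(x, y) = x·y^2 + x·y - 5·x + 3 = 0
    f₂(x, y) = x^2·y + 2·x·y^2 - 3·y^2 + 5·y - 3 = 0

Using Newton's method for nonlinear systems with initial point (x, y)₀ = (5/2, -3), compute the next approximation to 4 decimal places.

At (5/2, -3): F = (5.5000, -18.7500).
Jacobian J = [[y^2 + y - 5, 2·x·y + x], [2·x·y + 2·y^2, x^2 + 4·x·y - 6·y + 5]].
At the point, J = [[1.0000, -12.5000], [3.0000, -0.7500]] (det J = 36.7500).
Solving J·Δ = −F gives Δ = (6.4898, 0.9592).
Then the next iterate is (x, y)₁ = (8.9898, -2.0408).

(8.9898, -2.0408)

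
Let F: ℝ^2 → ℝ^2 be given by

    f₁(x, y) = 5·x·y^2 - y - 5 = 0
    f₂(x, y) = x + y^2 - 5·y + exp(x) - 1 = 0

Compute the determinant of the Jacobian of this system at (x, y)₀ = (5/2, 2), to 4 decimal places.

J = [[5·y^2, 10·x·y - 1], [exp(x) + 1, 2·y - 5]].
At the point, J = [[20.0000, 49.0000], [13.182494, -1.0000]].
det J = -665.9422.

-665.9422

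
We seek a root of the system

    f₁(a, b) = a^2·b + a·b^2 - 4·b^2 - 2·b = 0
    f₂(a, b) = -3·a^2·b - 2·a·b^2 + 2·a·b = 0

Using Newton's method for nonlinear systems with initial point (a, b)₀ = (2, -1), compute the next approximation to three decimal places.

At (2, -1): F = (-4.000, 4.000).
Jacobian J = [[2·a·b + b^2, a^2 + 2·a·b - 8·b - 2], [-6·a·b - 2·b^2 + 2·b, -3·a^2 - 4·a·b + 2·a]].
At the point, J = [[-3.000, 6.000], [8.000, 0.000]] (det J = -48.000).
Solving J·Δ = −F gives Δ = (-0.500, 0.417).
Then the next iterate is (a, b)₁ = (1.500, -0.583).

(1.500, -0.583)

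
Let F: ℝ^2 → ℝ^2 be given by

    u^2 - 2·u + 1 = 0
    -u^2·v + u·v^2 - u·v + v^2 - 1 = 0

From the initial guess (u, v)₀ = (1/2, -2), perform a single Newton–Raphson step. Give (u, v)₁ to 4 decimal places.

(0.7500, -0.7407)

At (1/2, -2): F = (0.2500, 6.5000).
Jacobian J = [[2·u - 2, 0], [-2·u·v + v^2 - v, -u^2 + 2·u·v - u + 2·v]].
At the point, J = [[-1.0000, 0.0000], [8.0000, -6.7500]] (det J = 6.7500).
Solving J·Δ = −F gives Δ = (0.2500, 1.2593).
Then the next iterate is (u, v)₁ = (0.7500, -0.7407).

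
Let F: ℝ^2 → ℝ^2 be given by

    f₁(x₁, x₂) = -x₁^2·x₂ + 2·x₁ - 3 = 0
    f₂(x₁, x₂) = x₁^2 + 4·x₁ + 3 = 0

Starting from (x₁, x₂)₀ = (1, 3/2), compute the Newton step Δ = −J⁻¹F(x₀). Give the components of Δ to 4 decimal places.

At (1, 3/2): F = (-2.5000, 8.0000).
Jacobian J = [[-2·x₁·x₂ + 2, -x₁^2], [2·x₁ + 4, 0]].
At the point, J = [[-1.0000, -1.0000], [6.0000, 0.0000]] (det J = 6.0000).
Solving J·Δ = −F gives Δ = (-1.3333, -1.1667).

(-1.3333, -1.1667)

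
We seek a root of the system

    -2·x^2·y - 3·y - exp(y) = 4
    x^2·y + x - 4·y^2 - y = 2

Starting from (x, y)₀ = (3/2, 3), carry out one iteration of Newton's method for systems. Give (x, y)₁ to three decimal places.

At (3/2, 3): F = (-46.58554, -32.750).
Jacobian J = [[-4·x·y, -2·x^2 - exp(y) - 3], [2·x·y + 1, x^2 - 8·y - 1]].
At the point, J = [[-18.000, -27.58554], [10.000, -22.750]] (det J = 685.35537).
Solving J·Δ = −F gives Δ = (-0.228, -1.540).
Then the next iterate is (x, y)₁ = (1.272, 1.460).

(1.272, 1.460)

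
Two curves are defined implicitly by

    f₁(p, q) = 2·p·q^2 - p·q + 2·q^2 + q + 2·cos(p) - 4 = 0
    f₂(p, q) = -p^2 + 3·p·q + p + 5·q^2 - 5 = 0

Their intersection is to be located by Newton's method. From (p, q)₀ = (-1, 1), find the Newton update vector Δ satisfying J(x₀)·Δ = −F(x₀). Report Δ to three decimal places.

(-0.526, 1.165)

At (-1, 1): F = (-0.91940, -5.000).
Jacobian J = [[2·q^2 - q - 2·sin(p), 4·p·q - p + 4·q + 1], [-2·p + 3·q + 1, 3·p + 10·q]].
At the point, J = [[2.68294, 2.000], [6.000, 7.000]] (det J = 6.78059).
Solving J·Δ = −F gives Δ = (-0.526, 1.165).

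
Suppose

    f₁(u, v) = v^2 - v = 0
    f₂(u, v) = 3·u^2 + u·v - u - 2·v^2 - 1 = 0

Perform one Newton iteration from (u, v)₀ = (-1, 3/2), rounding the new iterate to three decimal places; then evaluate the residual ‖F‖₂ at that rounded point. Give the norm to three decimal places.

0.281

At (-1, 3/2): F = (0.750, -3.000).
Jacobian J = [[0, 2·v - 1], [6·u + v - 1, u - 4·v]].
At the point, J = [[0.000, 2.000], [-5.500, -7.000]] (det J = 11.000).
Solving J·Δ = −F gives Δ = (-0.068, -0.375).
Then the next iterate is (u, v)₁ = (-1.068, 1.125).
Re-evaluating at (-1.068, 1.125): F = (0.14062, -0.24288), so ‖F‖₂ = 0.281.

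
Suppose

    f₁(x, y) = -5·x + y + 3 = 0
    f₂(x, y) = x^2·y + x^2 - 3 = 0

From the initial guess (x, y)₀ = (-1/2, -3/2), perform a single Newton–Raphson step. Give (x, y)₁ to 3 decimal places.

(1.857, 6.286)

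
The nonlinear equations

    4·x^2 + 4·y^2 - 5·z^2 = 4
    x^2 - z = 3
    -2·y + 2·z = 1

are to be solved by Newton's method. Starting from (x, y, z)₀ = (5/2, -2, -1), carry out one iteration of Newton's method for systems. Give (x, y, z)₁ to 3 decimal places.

(2.350, 2.000, 2.500)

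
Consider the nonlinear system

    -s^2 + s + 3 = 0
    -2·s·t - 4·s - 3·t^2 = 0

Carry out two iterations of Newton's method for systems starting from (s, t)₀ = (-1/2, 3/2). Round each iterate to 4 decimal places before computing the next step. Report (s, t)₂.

(-1.3272, 1.8470)

At (-1/2, 3/2): F = (2.2500, -3.2500).
Jacobian J = [[-2·s + 1, 0], [-2·t - 4, -2·s - 6·t]].
At the point, J = [[2.0000, 0.0000], [-7.0000, -8.0000]] (det J = -16.0000).
Solving J·Δ = −F gives Δ = (-1.1250, 0.5781).
Then the next iterate is (s, t)₁ = (-1.6250, 2.0781).
Round to (-1.6250, 2.0781) and repeat: F = (-1.265625, 0.298326), J = [[4.2500, 0.0000], [-8.1562, -9.2186]].
Δ = (0.2978, -0.2311), so (s, t)₂ = (-1.3272, 1.8470).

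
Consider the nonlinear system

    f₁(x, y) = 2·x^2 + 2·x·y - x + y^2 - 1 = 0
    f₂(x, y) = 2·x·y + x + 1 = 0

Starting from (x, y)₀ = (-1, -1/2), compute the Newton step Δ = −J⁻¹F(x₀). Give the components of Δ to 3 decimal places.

(0.292, 0.500)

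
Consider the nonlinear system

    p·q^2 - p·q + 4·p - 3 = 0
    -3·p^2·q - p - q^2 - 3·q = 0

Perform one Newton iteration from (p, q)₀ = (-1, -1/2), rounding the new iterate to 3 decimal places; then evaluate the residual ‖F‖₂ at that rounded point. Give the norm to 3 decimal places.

6.506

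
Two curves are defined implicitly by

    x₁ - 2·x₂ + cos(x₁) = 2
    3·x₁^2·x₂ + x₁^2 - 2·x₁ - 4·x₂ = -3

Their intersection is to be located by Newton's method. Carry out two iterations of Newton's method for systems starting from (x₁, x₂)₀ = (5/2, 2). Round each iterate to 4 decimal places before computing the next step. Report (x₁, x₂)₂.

(1.8301, -0.2709)

At (5/2, 2): F = (-4.301144, 33.7500).
Jacobian J = [[-sin(x₁) + 1, -2], [6·x₁·x₂ + 2·x₁ - 2, 3·x₁^2 - 4]].
At the point, J = [[0.401528, -2.0000], [33.0000, 14.7500]] (det J = 71.922536).
Solving J·Δ = −F gives Δ = (-0.0564, -2.1619).
Then the next iterate is (x₁, x₂)₁ = (2.4436, -0.1619).
Round to (2.4436, -0.1619) and repeat: F = (0.001266, 1.831378), J = [[0.357319, -2.0000], [0.513487, 13.913543]].
Δ = (-0.6135, -0.1090), so (x₁, x₂)₂ = (1.8301, -0.2709).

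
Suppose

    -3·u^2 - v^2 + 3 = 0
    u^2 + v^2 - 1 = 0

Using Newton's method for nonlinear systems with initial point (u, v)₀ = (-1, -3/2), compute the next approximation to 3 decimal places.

At (-1, -3/2): F = (-2.250, 2.250).
Jacobian J = [[-6·u, -2·v], [2·u, 2·v]].
At the point, J = [[6.000, 3.000], [-2.000, -3.000]] (det J = -12.000).
Solving J·Δ = −F gives Δ = (0.000, 0.750).
Then the next iterate is (u, v)₁ = (-1.000, -0.750).

(-1.000, -0.750)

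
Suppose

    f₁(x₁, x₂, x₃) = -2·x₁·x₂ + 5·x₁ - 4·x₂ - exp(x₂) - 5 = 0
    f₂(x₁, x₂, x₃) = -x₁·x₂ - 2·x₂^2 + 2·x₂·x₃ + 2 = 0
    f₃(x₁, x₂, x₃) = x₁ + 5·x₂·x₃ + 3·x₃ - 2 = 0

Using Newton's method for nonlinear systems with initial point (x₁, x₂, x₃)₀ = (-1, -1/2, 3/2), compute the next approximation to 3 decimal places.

(0.621, -0.455, 2.081)

At (-1, -1/2, 3/2): F = (-9.60653, -0.500, -2.250).
Jacobian J = [[-2·x₂ + 5, -2·x₁ - exp(x₂) - 4, 0], [-x₂, -x₁ - 4·x₂ + 2·x₃, 2·x₂], [1, 5·x₃, 5·x₂ + 3]].
At the point, J = [[6.000, -2.60653, 0.000], [0.500, 6.000, -1.000], [1.000, 7.500, 0.500]] (det J = 66.25816).
Solving J·Δ = −F gives Δ = (1.621, 0.045, 0.581).
Then the next iterate is (x₁, x₂, x₃)₁ = (0.621, -0.455, 2.081).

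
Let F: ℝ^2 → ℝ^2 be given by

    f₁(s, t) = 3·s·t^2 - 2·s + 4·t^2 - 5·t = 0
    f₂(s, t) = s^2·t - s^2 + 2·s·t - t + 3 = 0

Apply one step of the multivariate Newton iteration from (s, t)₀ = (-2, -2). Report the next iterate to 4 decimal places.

(-2.2647, -3.1176)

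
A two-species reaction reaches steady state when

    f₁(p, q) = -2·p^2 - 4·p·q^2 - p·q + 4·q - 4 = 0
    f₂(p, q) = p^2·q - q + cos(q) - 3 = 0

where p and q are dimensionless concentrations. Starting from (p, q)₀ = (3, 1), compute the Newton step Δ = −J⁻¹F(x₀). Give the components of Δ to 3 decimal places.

(6.673, -6.367)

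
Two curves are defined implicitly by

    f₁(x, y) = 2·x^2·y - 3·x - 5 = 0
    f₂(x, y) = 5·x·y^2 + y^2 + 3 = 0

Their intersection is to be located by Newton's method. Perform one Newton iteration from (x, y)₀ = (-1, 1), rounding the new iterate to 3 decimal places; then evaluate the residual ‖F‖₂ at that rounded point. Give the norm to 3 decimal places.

0.040

At (-1, 1): F = (0.000, -1.000).
Jacobian J = [[4·x·y - 3, 2·x^2], [5·y^2, 10·x·y + 2·y]].
At the point, J = [[-7.000, 2.000], [5.000, -8.000]] (det J = 46.000).
Solving J·Δ = −F gives Δ = (-0.043, -0.152).
Then the next iterate is (x, y)₁ = (-1.043, 0.848).
Re-evaluating at (-1.043, 0.848): F = (-0.02601, -0.03102), so ‖F‖₂ = 0.040.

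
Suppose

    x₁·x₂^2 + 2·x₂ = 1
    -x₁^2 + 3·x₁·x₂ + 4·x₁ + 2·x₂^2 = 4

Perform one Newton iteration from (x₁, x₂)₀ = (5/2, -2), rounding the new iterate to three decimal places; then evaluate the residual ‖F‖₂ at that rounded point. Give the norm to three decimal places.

1.460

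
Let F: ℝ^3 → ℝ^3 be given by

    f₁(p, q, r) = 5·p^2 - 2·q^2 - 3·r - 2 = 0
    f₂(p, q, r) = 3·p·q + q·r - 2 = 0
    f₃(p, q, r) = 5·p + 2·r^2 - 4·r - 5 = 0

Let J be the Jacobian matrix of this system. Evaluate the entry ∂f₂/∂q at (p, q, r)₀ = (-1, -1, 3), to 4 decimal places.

0.0000

∂f₂/∂q = 3·p + r.
At (-1, -1, 3) this is 0.0000.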